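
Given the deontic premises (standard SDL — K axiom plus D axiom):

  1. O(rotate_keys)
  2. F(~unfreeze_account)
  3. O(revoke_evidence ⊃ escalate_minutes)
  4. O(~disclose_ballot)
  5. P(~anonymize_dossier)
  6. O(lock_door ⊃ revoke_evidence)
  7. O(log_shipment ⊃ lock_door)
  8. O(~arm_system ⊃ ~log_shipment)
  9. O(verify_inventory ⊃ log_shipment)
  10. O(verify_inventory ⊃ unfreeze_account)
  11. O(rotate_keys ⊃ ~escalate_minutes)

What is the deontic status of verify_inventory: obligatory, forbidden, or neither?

Forbidden

Premise 1 gives O(rotate_keys).
Applying K to premise 11 (O(rotate_keys ⊃ ~escalate_minutes)) and O(rotate_keys) yields O(~escalate_minutes).
The contrapositive of premise 3 (O(revoke_evidence ⊃ escalate_minutes)) is O(~escalate_minutes ⊃ ~revoke_evidence), and O(~escalate_minutes) is already established, so O(~revoke_evidence).
Premise 6 is O(lock_door ⊃ revoke_evidence); contrapositively O(~revoke_evidence ⊃ ~lock_door). Since O(~revoke_evidence) holds, K gives O(~lock_door).
Premise 7 is O(log_shipment ⊃ lock_door); contrapositively O(~lock_door ⊃ ~log_shipment). Since O(~lock_door) holds, K gives O(~log_shipment).
Premise 9 is O(verify_inventory ⊃ log_shipment); contrapositively O(~log_shipment ⊃ ~verify_inventory). Since O(~log_shipment) holds, K gives O(~verify_inventory).
Premises 2, 4, 5, 8, 10 do not contribute to this derivation.
Thus O(~verify_inventory), which is F(verify_inventory): verify_inventory is forbidden.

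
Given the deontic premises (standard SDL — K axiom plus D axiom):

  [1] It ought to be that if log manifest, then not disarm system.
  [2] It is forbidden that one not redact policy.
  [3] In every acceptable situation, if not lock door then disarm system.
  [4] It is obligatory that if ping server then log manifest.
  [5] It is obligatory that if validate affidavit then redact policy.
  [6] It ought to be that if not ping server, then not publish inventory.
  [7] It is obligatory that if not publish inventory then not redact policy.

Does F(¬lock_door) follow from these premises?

Yes

Premise 2 is F(¬redact_policy), i.e. O(redact_policy).
Premise 7 is O(¬publish_inventory → ¬redact_policy); contrapositively O(redact_policy → publish_inventory). Since O(redact_policy) holds, K gives O(publish_inventory).
The contrapositive of premise 6 (O(¬ping_server → ¬publish_inventory)) is O(publish_inventory → ping_server), and O(publish_inventory) is already established, so O(ping_server).
With premise 4, O(ping_server → log_manifest), the K-axiom yields O(log_manifest).
Applying K to premise 1 (O(log_manifest → ¬disarm_system)) and O(log_manifest) yields O(¬disarm_system).
The contrapositive of premise 3 (O(¬lock_door → disarm_system)) is O(¬disarm_system → lock_door), and O(¬disarm_system) is already established, so O(lock_door).
Premise 5 does not contribute to this derivation.
So O(lock_door) holds, i.e. F(¬lock_door). The claim follows.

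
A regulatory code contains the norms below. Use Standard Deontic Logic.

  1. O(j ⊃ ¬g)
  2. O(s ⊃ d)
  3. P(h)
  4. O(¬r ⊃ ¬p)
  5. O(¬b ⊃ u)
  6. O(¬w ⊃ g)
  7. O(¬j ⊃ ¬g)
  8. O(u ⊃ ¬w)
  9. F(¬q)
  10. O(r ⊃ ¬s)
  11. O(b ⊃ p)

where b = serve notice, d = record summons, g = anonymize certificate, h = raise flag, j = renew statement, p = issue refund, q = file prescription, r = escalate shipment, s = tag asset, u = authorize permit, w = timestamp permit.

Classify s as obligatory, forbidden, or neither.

Forbidden

By case analysis on j: premise 1 gives O(j ⊃ ¬g) and premise 7 gives O(¬j ⊃ ¬g), so O(¬g) either way.
Premise 6, O(¬w ⊃ g), contraposes to O(¬g ⊃ w); with O(¬g) we get O(w).
Premise 8 is O(u ⊃ ¬w); contrapositively O(w ⊃ ¬u). Since O(w) holds, K gives O(¬u).
Premise 5 is O(¬b ⊃ u); contrapositively O(¬u ⊃ b). Since O(¬u) holds, K gives O(b).
With premise 11, O(b ⊃ p), the K-axiom yields O(p).
The contrapositive of premise 4 (O(¬r ⊃ ¬p)) is O(p ⊃ r), and O(p) is already established, so O(r).
Applying K to premise 10 (O(r ⊃ ¬s)) and O(r) yields O(¬s).
Premises 2, 3, 9 do not contribute to this derivation.
Thus O(¬s), which is F(s): s is forbidden.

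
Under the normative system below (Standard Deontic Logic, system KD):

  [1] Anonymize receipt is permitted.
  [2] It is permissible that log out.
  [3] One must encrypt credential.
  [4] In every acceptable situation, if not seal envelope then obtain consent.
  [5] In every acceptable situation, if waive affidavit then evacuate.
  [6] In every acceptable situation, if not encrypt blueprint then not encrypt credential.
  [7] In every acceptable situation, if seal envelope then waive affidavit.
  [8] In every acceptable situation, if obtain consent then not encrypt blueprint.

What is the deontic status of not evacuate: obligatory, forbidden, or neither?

Forbidden

Premise 3 gives O(encrypt_credential).
The contrapositive of premise 6 (O(¬encrypt_blueprint → ¬encrypt_credential)) is O(encrypt_credential → encrypt_blueprint), and O(encrypt_credential) is already established, so O(encrypt_blueprint).
The contrapositive of premise 8 (O(obtain_consent → ¬encrypt_blueprint)) is O(encrypt_blueprint → ¬obtain_consent), and O(encrypt_blueprint) is already established, so O(¬obtain_consent).
Premise 4, O(¬seal_envelope → obtain_consent), contraposes to O(¬obtain_consent → seal_envelope); with O(¬obtain_consent) we get O(seal_envelope).
Applying K to premise 7 (O(seal_envelope → waive_affidavit)) and O(seal_envelope) yields O(waive_affidavit).
Premise 5 is O(waive_affidavit → evacuate); since O(waive_affidavit), deontic closure gives O(evacuate).
Premises 1, 2 do not contribute to this derivation.
Thus O(evacuate), which is F(¬evacuate): ¬evacuate is forbidden.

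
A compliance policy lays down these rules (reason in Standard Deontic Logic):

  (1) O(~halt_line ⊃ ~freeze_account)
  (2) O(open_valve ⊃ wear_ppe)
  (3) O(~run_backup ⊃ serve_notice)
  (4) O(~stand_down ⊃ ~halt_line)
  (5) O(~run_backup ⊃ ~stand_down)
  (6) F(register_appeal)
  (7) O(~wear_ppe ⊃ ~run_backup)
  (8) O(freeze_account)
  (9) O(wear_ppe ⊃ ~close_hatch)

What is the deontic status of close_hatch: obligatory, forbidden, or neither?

Forbidden

Premise 8 states O(freeze_account) outright.
The contrapositive of premise 1 (O(~halt_line ⊃ ~freeze_account)) is O(freeze_account ⊃ halt_line), and O(freeze_account) is already established, so O(halt_line).
Premise 4, O(~stand_down ⊃ ~halt_line), contraposes to O(halt_line ⊃ stand_down); with O(halt_line) we get O(stand_down).
The contrapositive of premise 5 (O(~run_backup ⊃ ~stand_down)) is O(stand_down ⊃ run_backup), and O(stand_down) is already established, so O(run_backup).
Premise 7, O(~wear_ppe ⊃ ~run_backup), contraposes to O(run_backup ⊃ wear_ppe); with O(run_backup) we get O(wear_ppe).
Premise 9 is O(wear_ppe ⊃ ~close_hatch); since O(wear_ppe), deontic closure gives O(~close_hatch).
Premises 2, 3, 6 do not contribute to this derivation.
Thus O(~close_hatch), which is F(close_hatch): close_hatch is forbidden.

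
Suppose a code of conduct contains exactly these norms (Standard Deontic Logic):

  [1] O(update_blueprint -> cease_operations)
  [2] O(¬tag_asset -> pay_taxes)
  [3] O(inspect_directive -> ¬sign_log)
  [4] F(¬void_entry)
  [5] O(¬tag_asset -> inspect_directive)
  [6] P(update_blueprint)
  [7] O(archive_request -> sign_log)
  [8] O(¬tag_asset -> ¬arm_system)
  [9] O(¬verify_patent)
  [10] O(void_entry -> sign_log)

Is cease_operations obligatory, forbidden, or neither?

Premise 1 is O(update_blueprint -> cease_operations), but O(update_blueprint) is not derivable from the premises (the permission P(update_blueprint) asserts only ¬O(¬update_blueprint), not O(update_blueprint)), so it does not yield O(cease_operations).
No premise or chain of K-axiom applications forces O(cease_operations), and none forces O(¬cease_operations). So cease_operations is neither obligatory nor forbidden under these norms.

Neither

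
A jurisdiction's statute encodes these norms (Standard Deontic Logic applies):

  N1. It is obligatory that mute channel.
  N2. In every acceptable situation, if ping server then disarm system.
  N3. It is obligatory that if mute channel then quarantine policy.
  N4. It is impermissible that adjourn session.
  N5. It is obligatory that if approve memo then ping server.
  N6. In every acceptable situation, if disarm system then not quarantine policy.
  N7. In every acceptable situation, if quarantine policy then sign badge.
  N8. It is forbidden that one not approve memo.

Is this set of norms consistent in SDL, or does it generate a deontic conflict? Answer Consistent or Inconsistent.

Inconsistent

F(¬approve_memo) at premise 8 means O(approve_memo).
With premise 5, O(approve_memo → ping_server), the K-axiom yields O(ping_server).
Applying K to premise 2 (O(ping_server → disarm_system)) and O(ping_server) yields O(disarm_system).
With premise 6, O(disarm_system → ¬quarantine_policy), the K-axiom yields O(¬quarantine_policy).
Premise 3 is O(mute_channel → quarantine_policy); contrapositively O(¬quarantine_policy → ¬mute_channel). Since O(¬quarantine_policy) holds, K gives O(¬mute_channel).
But premise 1 directly asserts O(mute_channel).
We now have both O(¬mute_channel) and O(mute_channel) — mute_channel is simultaneously obligatory and forbidden, violating the D-axiom.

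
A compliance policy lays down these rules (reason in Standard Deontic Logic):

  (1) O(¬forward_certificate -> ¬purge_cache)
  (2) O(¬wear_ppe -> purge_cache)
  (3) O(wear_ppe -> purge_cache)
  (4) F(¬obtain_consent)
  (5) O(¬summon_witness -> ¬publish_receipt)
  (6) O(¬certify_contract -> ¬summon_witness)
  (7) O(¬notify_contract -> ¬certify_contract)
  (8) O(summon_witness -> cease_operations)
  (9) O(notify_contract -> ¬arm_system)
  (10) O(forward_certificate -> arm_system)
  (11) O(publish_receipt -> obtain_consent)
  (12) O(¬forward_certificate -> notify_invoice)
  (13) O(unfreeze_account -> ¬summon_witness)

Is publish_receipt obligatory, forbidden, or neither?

Forbidden

Premises 2 and 3 are O(¬wear_ppe -> purge_cache) and O(wear_ppe -> purge_cache); every ideal world satisfies ¬wear_ppe or wear_ppe, so in either case purge_cache holds — hence O(purge_cache).
Premise 1, O(¬forward_certificate -> ¬purge_cache), contraposes to O(purge_cache -> forward_certificate); with O(purge_cache) we get O(forward_certificate).
From O(forward_certificate) and premise 10, O(forward_certificate -> arm_system), we obtain O(arm_system).
Premise 9 is O(notify_contract -> ¬arm_system); contrapositively O(arm_system -> ¬notify_contract). Since O(arm_system) holds, K gives O(¬notify_contract).
With premise 7, O(¬notify_contract -> ¬certify_contract), the K-axiom yields O(¬certify_contract).
From O(¬certify_contract) and premise 6, O(¬certify_contract -> ¬summon_witness), we obtain O(¬summon_witness).
From O(¬summon_witness) and premise 5, O(¬summon_witness -> ¬publish_receipt), we obtain O(¬publish_receipt).
Premises 4, 8, 11, 12, 13 do not contribute to this derivation.
Thus O(¬publish_receipt), which is F(publish_receipt): publish_receipt is forbidden.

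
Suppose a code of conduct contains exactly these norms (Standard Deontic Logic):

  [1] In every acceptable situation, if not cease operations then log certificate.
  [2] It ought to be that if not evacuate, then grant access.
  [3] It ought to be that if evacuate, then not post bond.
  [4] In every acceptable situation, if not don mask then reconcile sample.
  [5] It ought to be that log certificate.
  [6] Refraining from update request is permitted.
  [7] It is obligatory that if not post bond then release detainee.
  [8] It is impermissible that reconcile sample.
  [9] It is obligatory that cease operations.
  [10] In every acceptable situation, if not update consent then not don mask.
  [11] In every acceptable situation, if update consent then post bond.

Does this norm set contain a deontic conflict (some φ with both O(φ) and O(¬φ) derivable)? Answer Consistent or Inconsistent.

Premise 1 is O(¬cease_operations → log_certificate); even if O(log_certificate) held, inferring O(¬cease_operations) would be affirming the consequent — invalid.
So O(¬cease_operations) is not derivable, and the apparent clash with O(cease_operations) does not arise.
A world satisfying every obligation exists (e.g. cease_operations=true, don_mask=true, evacuate=false, grant_access=true, log_certificate=true, post_bond=true, reconcile_sample=false, release_detainee=false, update_consent=true, update_request=false); no atom is both obligatory and forbidden, so the set is consistent.

Consistent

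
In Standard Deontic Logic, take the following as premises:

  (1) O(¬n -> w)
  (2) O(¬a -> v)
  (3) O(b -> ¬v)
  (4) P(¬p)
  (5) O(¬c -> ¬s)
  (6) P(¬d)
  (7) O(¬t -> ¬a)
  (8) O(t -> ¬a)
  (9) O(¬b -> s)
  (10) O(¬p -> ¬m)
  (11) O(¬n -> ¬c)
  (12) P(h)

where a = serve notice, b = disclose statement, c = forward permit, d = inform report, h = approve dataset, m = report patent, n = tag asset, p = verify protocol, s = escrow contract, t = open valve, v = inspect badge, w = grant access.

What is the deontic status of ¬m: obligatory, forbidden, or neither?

Premise 10 is O(¬p -> ¬m), but O(¬p) is not derivable from the premises (the permission P(¬p) asserts only ¬O(p), not O(¬p)), so it does not yield O(¬m).
No premise or chain of K-axiom applications forces O(¬m), and none forces O(m). So ¬m is neither obligatory nor forbidden under these norms.

Neither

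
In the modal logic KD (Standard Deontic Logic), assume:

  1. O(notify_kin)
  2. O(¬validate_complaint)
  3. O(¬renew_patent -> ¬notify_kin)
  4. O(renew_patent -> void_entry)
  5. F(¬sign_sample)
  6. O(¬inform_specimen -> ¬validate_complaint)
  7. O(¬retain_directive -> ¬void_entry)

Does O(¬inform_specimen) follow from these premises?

No

Premise 6 is O(¬inform_specimen -> ¬validate_complaint); even if O(¬validate_complaint) held, inferring O(¬inform_specimen) would be affirming the consequent — invalid.
No other premise forces O(¬inform_specimen). An ideal world satisfying every premise can still have ¬inform_specimen false, so O(¬inform_specimen) is not derivable.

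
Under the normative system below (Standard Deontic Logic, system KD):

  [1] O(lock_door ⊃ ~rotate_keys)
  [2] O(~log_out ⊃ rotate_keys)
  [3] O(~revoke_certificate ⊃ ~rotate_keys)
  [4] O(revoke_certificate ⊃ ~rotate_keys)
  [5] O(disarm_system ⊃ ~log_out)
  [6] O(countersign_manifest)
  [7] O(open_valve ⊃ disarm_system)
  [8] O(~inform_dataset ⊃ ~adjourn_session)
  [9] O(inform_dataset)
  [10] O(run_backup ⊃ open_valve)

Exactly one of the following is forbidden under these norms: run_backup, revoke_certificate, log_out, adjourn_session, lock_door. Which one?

By case analysis on revoke_certificate: premise 4 gives O(revoke_certificate ⊃ ~rotate_keys) and premise 3 gives O(~revoke_certificate ⊃ ~rotate_keys), so O(~rotate_keys) either way.
The contrapositive of premise 2 (O(~log_out ⊃ rotate_keys)) is O(~rotate_keys ⊃ log_out), and O(~rotate_keys) is already established, so O(log_out).
Premise 5, O(disarm_system ⊃ ~log_out), contraposes to O(log_out ⊃ ~disarm_system); with O(log_out) we get O(~disarm_system).
Premise 7, O(open_valve ⊃ disarm_system), contraposes to O(~disarm_system ⊃ ~open_valve); with O(~disarm_system) we get O(~open_valve).
The contrapositive of premise 10 (O(run_backup ⊃ open_valve)) is O(~open_valve ⊃ ~run_backup), and O(~open_valve) is already established, so O(~run_backup).
So O(~run_backup) holds, i.e. run_backup is forbidden. None of the other listed options is forbidden under the premises.

run_backup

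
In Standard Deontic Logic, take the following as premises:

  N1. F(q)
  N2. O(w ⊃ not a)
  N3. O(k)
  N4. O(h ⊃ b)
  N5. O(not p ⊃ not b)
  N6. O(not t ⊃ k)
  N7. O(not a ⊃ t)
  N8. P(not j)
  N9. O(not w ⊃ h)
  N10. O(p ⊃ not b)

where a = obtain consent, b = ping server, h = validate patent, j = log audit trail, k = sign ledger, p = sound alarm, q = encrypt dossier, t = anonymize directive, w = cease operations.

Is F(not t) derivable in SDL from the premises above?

By case analysis on not p: premise 5 gives O(not p ⊃ not b) and premise 10 gives O(p ⊃ not b), so O(not b) either way.
Premise 4 is O(h ⊃ b); contrapositively O(not b ⊃ not h). Since O(not b) holds, K gives O(not h).
Premise 9, O(not w ⊃ h), contraposes to O(not h ⊃ w); with O(not h) we get O(w).
From O(w) and premise 2, O(w ⊃ not a), we obtain O(not a).
Premise 7 is O(not a ⊃ t); since O(not a), deontic closure gives O(t).
Premises 1, 3, 6, 8 do not contribute to this derivation.
So O(t) holds, i.e. F(not t). The claim follows.

Yes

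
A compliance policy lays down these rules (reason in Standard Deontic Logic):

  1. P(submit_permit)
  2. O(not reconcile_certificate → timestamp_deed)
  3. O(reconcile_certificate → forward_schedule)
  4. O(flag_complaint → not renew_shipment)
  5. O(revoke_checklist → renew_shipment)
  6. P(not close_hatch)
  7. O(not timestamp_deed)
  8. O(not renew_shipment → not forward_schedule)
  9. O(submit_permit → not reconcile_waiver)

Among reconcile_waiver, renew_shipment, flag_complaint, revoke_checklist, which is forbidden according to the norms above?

Premise 7 states O(not timestamp_deed) outright.
Premise 2 is O(not reconcile_certificate → timestamp_deed); contrapositively O(not timestamp_deed → reconcile_certificate). Since O(not timestamp_deed) holds, K gives O(reconcile_certificate).
With premise 3, O(reconcile_certificate → forward_schedule), the K-axiom yields O(forward_schedule).
Premise 8 is O(not renew_shipment → not forward_schedule); contrapositively O(forward_schedule → renew_shipment). Since O(forward_schedule) holds, K gives O(renew_shipment).
The contrapositive of premise 4 (O(flag_complaint → not renew_shipment)) is O(renew_shipment → not flag_complaint), and O(renew_shipment) is already established, so O(not flag_complaint).
So O(not flag_complaint) holds, i.e. flag_complaint is forbidden. None of the other listed options is forbidden under the premises.

flag_complaint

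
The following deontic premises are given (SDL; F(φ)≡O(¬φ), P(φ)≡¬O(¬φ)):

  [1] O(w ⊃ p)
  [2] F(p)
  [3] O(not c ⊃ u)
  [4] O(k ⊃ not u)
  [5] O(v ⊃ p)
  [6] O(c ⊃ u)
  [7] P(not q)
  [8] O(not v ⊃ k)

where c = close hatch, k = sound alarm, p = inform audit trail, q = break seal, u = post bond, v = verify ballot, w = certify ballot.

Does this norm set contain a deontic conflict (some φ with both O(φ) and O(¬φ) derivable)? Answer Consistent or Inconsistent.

Premises 6 and 3 cover both cases: O(c ⊃ u) and O(not c ⊃ u). Since c ∨ not c is a tautology, O(u) follows.
Premise 4 is O(k ⊃ not u); contrapositively O(u ⊃ not k). Since O(u) holds, K gives O(not k).
Premise 8 is O(not v ⊃ k); contrapositively O(not k ⊃ v). Since O(not k) holds, K gives O(v).
From O(v) and premise 5, O(v ⊃ p), we obtain O(p).
But premise 2, F(p), means O(not p).
We now have both O(p) and O(not p) — p is simultaneously obligatory and forbidden, violating the D-axiom.

Inconsistent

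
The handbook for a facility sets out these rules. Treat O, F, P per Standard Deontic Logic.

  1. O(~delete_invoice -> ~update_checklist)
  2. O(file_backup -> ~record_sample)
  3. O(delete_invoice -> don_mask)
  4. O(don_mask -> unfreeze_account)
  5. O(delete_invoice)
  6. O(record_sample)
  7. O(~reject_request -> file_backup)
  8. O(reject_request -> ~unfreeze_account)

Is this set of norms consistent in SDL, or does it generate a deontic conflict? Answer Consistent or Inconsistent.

Inconsistent

From premise 5 we have O(delete_invoice).
From O(delete_invoice) and premise 3, O(delete_invoice -> don_mask), we obtain O(don_mask).
Premise 4 is O(don_mask -> unfreeze_account); since O(don_mask), deontic closure gives O(unfreeze_account).
Premise 8, O(reject_request -> ~unfreeze_account), contraposes to O(unfreeze_account -> ~reject_request); with O(unfreeze_account) we get O(~reject_request).
Applying K to premise 7 (O(~reject_request -> file_backup)) and O(~reject_request) yields O(file_backup).
With premise 2, O(file_backup -> ~record_sample), the K-axiom yields O(~record_sample).
However, premise 6 gives O(record_sample).
We now have both O(~record_sample) and O(record_sample) — record_sample is simultaneously obligatory and forbidden, violating the D-axiom.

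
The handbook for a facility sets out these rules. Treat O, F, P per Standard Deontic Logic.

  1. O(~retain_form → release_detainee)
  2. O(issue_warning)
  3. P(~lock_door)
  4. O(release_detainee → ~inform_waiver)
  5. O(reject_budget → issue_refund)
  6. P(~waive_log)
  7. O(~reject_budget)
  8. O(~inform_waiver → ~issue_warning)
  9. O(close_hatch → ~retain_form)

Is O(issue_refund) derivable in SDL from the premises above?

Premise 5 is O(reject_budget → issue_refund), but O(reject_budget) is not derivable from the premises, so it does not yield O(issue_refund).
No other premise forces O(issue_refund). An ideal world satisfying every premise can still have issue_refund false, so O(issue_refund) is not derivable.

No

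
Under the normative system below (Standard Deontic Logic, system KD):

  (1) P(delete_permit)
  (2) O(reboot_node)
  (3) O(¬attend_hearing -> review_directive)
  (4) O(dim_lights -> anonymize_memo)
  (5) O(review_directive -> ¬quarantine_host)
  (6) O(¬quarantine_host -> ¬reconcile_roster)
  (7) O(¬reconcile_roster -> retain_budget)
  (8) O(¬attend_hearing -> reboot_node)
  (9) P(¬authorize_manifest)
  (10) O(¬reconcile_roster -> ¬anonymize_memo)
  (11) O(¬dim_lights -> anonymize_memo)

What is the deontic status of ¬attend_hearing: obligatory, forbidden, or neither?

Premises 11 and 4 are O(¬dim_lights -> anonymize_memo) and O(dim_lights -> anonymize_memo); every ideal world satisfies ¬dim_lights or dim_lights, so in either case anonymize_memo holds — hence O(anonymize_memo).
The contrapositive of premise 10 (O(¬reconcile_roster -> ¬anonymize_memo)) is O(anonymize_memo -> reconcile_roster), and O(anonymize_memo) is already established, so O(reconcile_roster).
Premise 6, O(¬quarantine_host -> ¬reconcile_roster), contraposes to O(reconcile_roster -> quarantine_host); with O(reconcile_roster) we get O(quarantine_host).
Premise 5, O(review_directive -> ¬quarantine_host), contraposes to O(quarantine_host -> ¬review_directive); with O(quarantine_host) we get O(¬review_directive).
Premise 3, O(¬attend_hearing -> review_directive), contraposes to O(¬review_directive -> attend_hearing); with O(¬review_directive) we get O(attend_hearing).
Premises 1, 2, 7, 8, 9 do not contribute to this derivation.
Thus O(attend_hearing), which is F(¬attend_hearing): ¬attend_hearing is forbidden.

Forbidden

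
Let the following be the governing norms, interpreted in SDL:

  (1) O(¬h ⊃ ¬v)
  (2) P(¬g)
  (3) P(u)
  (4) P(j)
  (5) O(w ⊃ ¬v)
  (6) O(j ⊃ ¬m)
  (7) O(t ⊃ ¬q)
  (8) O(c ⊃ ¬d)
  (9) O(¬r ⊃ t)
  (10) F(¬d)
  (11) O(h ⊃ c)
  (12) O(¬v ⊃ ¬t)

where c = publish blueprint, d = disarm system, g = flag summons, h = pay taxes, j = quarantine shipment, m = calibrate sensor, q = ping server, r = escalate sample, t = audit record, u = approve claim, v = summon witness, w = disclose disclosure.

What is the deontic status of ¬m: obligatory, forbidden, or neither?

Neither

Premise 6 is O(j ⊃ ¬m), but O(j) is not derivable from the premises (the permission P(j) asserts only ¬O(¬j), not O(j)), so it does not yield O(¬m).
No premise or chain of K-axiom applications forces O(¬m), and none forces O(m). So ¬m is neither obligatory nor forbidden under these norms.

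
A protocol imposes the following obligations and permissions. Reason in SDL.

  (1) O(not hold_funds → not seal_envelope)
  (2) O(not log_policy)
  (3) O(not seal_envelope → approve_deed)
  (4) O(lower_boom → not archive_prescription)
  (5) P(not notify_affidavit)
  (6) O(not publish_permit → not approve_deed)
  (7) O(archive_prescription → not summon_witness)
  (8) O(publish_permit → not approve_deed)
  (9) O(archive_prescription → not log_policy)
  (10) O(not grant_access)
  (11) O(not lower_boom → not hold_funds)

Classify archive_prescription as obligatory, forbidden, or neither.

Forbidden

Premises 8 and 6 are O(publish_permit → not approve_deed) and O(not publish_permit → not approve_deed); every ideal world satisfies publish_permit or not publish_permit, so in either case not approve_deed holds — hence O(not approve_deed).
The contrapositive of premise 3 (O(not seal_envelope → approve_deed)) is O(not approve_deed → seal_envelope), and O(not approve_deed) is already established, so O(seal_envelope).
Premise 1 is O(not hold_funds → not seal_envelope); contrapositively O(seal_envelope → hold_funds). Since O(seal_envelope) holds, K gives O(hold_funds).
Premise 11, O(not lower_boom → not hold_funds), contraposes to O(hold_funds → lower_boom); with O(hold_funds) we get O(lower_boom).
Applying K to premise 4 (O(lower_boom → not archive_prescription)) and O(lower_boom) yields O(not archive_prescription).
Premises 2, 5, 7, 9, 10 do not contribute to this derivation.
Thus O(not archive_prescription), which is F(archive_prescription): archive_prescription is forbidden.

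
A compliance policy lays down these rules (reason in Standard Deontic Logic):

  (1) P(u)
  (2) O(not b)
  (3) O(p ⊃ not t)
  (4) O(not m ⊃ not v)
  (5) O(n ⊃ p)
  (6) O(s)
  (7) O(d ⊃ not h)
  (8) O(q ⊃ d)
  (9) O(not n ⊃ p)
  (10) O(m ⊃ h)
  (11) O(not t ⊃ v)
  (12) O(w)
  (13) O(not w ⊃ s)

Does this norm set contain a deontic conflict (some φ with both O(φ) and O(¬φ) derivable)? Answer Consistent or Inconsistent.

Consistent

Premise 13 is O(not w ⊃ s); even if O(s) held, inferring O(not w) would be affirming the consequent — invalid.
So O(not w) is not derivable, and the apparent clash with O(w) does not arise.
A world satisfying every obligation exists (e.g. b=false, d=false, h=true, m=true, n=false, p=true, q=false, s=true, t=false, u=false, v=true, w=true); no atom is both obligatory and forbidden, so the set is consistent.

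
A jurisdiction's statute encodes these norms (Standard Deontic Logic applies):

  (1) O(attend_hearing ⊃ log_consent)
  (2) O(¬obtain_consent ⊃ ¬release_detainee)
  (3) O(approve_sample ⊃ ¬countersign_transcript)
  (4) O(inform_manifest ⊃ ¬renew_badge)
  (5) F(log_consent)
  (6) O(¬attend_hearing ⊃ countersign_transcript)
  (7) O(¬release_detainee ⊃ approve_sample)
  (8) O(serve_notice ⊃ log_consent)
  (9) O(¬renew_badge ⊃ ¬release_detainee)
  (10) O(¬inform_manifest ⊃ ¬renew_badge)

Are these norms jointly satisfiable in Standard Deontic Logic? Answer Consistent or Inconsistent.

Inconsistent

By case analysis on inform_manifest: premise 4 gives O(inform_manifest ⊃ ¬renew_badge) and premise 10 gives O(¬inform_manifest ⊃ ¬renew_badge), so O(¬renew_badge) either way.
Premise 9 is O(¬renew_badge ⊃ ¬release_detainee); since O(¬renew_badge), deontic closure gives O(¬release_detainee).
Applying K to premise 7 (O(¬release_detainee ⊃ approve_sample)) and O(¬release_detainee) yields O(approve_sample).
Applying K to premise 3 (O(approve_sample ⊃ ¬countersign_transcript)) and O(approve_sample) yields O(¬countersign_transcript).
Premise 6 is O(¬attend_hearing ⊃ countersign_transcript); contrapositively O(¬countersign_transcript ⊃ attend_hearing). Since O(¬countersign_transcript) holds, K gives O(attend_hearing).
With premise 1, O(attend_hearing ⊃ log_consent), the K-axiom yields O(log_consent).
However, F(log_consent) at premise 5 amounts to O(¬log_consent).
We now have both O(log_consent) and O(¬log_consent) — log_consent is simultaneously obligatory and forbidden, violating the D-axiom.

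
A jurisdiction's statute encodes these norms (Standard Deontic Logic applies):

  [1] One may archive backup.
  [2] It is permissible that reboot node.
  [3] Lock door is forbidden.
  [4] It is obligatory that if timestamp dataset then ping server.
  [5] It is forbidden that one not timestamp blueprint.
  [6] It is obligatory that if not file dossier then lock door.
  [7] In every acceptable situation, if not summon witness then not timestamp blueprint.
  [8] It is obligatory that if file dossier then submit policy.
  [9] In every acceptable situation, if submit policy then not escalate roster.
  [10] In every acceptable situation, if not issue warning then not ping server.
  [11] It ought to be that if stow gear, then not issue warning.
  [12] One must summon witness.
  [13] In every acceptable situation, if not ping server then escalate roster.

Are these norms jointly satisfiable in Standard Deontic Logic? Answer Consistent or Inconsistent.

Consistent

Premise 7 is O(¬summon_witness → ¬timestamp_blueprint), but O(¬summon_witness) is not derivable from the premises, so it does not yield O(¬timestamp_blueprint).
So O(¬timestamp_blueprint) is not derivable, and the apparent clash with O(timestamp_blueprint) does not arise.
A world satisfying every obligation exists (e.g. archive_backup=false, escalate_roster=false, file_dossier=true, issue_warning=true, lock_door=false, ping_server=true, reboot_node=false, stow_gear=false, submit_policy=true, summon_witness=true, timestamp_blueprint=true, timestamp_dataset=false); no atom is both obligatory and forbidden, so the set is consistent.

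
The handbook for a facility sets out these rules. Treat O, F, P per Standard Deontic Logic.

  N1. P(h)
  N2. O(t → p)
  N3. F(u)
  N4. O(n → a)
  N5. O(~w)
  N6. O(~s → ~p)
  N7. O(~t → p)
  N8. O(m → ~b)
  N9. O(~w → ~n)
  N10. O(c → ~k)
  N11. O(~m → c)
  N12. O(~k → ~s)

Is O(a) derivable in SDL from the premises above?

No

Premise 4 is O(n → a), but O(n) is not derivable from the premises, so it does not yield O(a).
No other premise forces O(a). An ideal world satisfying every premise can still have a false, so O(a) is not derivable.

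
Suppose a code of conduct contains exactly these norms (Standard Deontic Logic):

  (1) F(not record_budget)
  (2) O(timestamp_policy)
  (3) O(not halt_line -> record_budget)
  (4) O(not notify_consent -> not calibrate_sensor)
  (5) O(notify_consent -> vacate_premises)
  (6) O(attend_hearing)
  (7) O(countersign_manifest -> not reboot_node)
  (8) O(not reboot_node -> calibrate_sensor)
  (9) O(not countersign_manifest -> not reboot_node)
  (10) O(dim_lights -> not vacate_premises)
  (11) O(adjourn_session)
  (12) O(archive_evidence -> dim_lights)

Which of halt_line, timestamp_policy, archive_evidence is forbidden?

archive_evidence

Premises 7 and 9 are O(countersign_manifest -> not reboot_node) and O(not countersign_manifest -> not reboot_node); every ideal world satisfies countersign_manifest or not countersign_manifest, so in either case not reboot_node holds — hence O(not reboot_node).
Applying K to premise 8 (O(not reboot_node -> calibrate_sensor)) and O(not reboot_node) yields O(calibrate_sensor).
The contrapositive of premise 4 (O(not notify_consent -> not calibrate_sensor)) is O(calibrate_sensor -> notify_consent), and O(calibrate_sensor) is already established, so O(notify_consent).
From O(notify_consent) and premise 5, O(notify_consent -> vacate_premises), we obtain O(vacate_premises).
Premise 10 is O(dim_lights -> not vacate_premises); contrapositively O(vacate_premises -> not dim_lights). Since O(vacate_premises) holds, K gives O(not dim_lights).
Premise 12 is O(archive_evidence -> dim_lights); contrapositively O(not dim_lights -> not archive_evidence). Since O(not dim_lights) holds, K gives O(not archive_evidence).
So O(not archive_evidence) holds, i.e. archive_evidence is forbidden. None of the other listed options is forbidden under the premises.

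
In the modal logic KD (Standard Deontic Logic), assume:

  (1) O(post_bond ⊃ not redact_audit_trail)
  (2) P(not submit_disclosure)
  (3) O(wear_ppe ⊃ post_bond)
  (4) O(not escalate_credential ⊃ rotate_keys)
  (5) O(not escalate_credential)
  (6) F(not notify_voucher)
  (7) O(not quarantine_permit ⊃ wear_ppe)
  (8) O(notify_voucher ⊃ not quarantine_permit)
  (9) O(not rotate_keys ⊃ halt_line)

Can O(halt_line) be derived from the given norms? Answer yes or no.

Premise 9 is O(not rotate_keys ⊃ halt_line), but O(not rotate_keys) is not derivable from the premises, so it does not yield O(halt_line).
No other premise forces O(halt_line). An ideal world satisfying every premise can still have halt_line false, so O(halt_line) is not derivable.

No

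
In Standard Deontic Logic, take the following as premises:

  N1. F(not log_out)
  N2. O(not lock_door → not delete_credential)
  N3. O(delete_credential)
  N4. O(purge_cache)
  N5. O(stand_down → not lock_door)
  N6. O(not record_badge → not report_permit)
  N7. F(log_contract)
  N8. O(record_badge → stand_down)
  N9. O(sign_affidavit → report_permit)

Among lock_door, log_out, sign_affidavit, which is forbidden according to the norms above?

From premise 3 we have O(delete_credential).
The contrapositive of premise 2 (O(not lock_door → not delete_credential)) is O(delete_credential → lock_door), and O(delete_credential) is already established, so O(lock_door).
Premise 5, O(stand_down → not lock_door), contraposes to O(lock_door → not stand_down); with O(lock_door) we get O(not stand_down).
Premise 8, O(record_badge → stand_down), contraposes to O(not stand_down → not record_badge); with O(not stand_down) we get O(not record_badge).
From O(not record_badge) and premise 6, O(not record_badge → not report_permit), we obtain O(not report_permit).
The contrapositive of premise 9 (O(sign_affidavit → report_permit)) is O(not report_permit → not sign_affidavit), and O(not report_permit) is already established, so O(not sign_affidavit).
So O(not sign_affidavit) holds, i.e. sign_affidavit is forbidden. None of the other listed options is forbidden under the premises.

sign_affidavit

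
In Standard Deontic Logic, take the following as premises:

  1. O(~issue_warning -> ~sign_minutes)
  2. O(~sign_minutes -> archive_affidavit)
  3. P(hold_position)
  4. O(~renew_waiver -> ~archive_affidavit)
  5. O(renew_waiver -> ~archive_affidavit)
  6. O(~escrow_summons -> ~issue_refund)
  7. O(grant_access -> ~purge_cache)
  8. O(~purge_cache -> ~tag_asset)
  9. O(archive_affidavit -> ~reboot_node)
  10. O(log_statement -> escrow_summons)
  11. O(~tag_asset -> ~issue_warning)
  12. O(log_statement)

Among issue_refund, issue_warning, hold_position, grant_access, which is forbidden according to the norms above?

grant_access

Premises 5 and 4 cover both cases: O(renew_waiver -> ~archive_affidavit) and O(~renew_waiver -> ~archive_affidavit). Since renew_waiver ∨ ~renew_waiver is a tautology, O(~archive_affidavit) follows.
Premise 2, O(~sign_minutes -> archive_affidavit), contraposes to O(~archive_affidavit -> sign_minutes); with O(~archive_affidavit) we get O(sign_minutes).
Premise 1 is O(~issue_warning -> ~sign_minutes); contrapositively O(sign_minutes -> issue_warning). Since O(sign_minutes) holds, K gives O(issue_warning).
Premise 11 is O(~tag_asset -> ~issue_warning); contrapositively O(issue_warning -> tag_asset). Since O(issue_warning) holds, K gives O(tag_asset).
Premise 8 is O(~purge_cache -> ~tag_asset); contrapositively O(tag_asset -> purge_cache). Since O(tag_asset) holds, K gives O(purge_cache).
The contrapositive of premise 7 (O(grant_access -> ~purge_cache)) is O(purge_cache -> ~grant_access), and O(purge_cache) is already established, so O(~grant_access).
So O(~grant_access) holds, i.e. grant_access is forbidden. None of the other listed options is forbidden under the premises.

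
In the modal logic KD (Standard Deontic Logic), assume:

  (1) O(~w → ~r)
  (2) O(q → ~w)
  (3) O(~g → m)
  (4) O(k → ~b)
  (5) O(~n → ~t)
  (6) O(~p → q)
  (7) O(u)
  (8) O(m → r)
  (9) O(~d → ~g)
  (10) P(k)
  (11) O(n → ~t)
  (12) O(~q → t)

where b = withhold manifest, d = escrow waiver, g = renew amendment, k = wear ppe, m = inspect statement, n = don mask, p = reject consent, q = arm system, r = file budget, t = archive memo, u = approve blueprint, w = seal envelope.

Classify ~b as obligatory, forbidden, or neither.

Premise 4 is O(k → ~b), but O(k) is not derivable from the premises (the permission P(k) asserts only ~O(~k), not O(k)), so it does not yield O(~b).
No premise or chain of K-axiom applications forces O(~b), and none forces O(b). So ~b is neither obligatory nor forbidden under these norms.

Neither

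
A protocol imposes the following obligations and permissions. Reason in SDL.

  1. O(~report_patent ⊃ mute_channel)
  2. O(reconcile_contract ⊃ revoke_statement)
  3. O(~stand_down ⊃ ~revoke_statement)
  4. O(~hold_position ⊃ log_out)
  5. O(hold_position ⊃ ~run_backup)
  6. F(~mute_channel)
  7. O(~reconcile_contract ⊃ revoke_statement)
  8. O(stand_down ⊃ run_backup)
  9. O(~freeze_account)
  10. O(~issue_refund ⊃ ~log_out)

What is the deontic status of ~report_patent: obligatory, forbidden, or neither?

Premise 1 is O(~report_patent ⊃ mute_channel); even if O(mute_channel) held, inferring O(~report_patent) would be affirming the consequent — invalid.
No premise or chain of K-axiom applications forces O(~report_patent), and none forces O(report_patent). So ~report_patent is neither obligatory nor forbidden under these norms.

Neither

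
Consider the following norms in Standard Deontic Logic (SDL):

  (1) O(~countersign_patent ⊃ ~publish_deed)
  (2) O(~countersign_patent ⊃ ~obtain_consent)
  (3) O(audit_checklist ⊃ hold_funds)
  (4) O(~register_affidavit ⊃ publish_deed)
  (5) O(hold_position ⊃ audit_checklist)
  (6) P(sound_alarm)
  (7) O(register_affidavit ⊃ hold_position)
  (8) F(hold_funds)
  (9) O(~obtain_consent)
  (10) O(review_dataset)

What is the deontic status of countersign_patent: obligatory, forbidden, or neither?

Obligatory

Premise 8 is F(hold_funds), i.e. O(~hold_funds).
Premise 3, O(audit_checklist ⊃ hold_funds), contraposes to O(~hold_funds ⊃ ~audit_checklist); with O(~hold_funds) we get O(~audit_checklist).
Premise 5 is O(hold_position ⊃ audit_checklist); contrapositively O(~audit_checklist ⊃ ~hold_position). Since O(~audit_checklist) holds, K gives O(~hold_position).
The contrapositive of premise 7 (O(register_affidavit ⊃ hold_position)) is O(~hold_position ⊃ ~register_affidavit), and O(~hold_position) is already established, so O(~register_affidavit).
With premise 4, O(~register_affidavit ⊃ publish_deed), the K-axiom yields O(publish_deed).
Premise 1 is O(~countersign_patent ⊃ ~publish_deed); contrapositively O(publish_deed ⊃ countersign_patent). Since O(publish_deed) holds, K gives O(countersign_patent).
Premises 2, 6, 9, 10 do not contribute to this derivation.
Hence countersign_patent is obligatory.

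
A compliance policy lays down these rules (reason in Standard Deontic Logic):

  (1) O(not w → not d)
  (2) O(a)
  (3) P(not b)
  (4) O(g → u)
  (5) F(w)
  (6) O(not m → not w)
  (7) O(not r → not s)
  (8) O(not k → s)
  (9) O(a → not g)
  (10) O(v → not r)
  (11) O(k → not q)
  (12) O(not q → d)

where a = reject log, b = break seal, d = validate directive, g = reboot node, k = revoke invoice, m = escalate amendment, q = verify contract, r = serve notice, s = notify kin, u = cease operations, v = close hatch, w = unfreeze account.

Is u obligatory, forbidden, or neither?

Neither

Premise 4 is O(g → u), but O(g) is not derivable from the premises, so it does not yield O(u).
No premise or chain of K-axiom applications forces O(u), and none forces O(not u). So u is neither obligatory nor forbidden under these norms.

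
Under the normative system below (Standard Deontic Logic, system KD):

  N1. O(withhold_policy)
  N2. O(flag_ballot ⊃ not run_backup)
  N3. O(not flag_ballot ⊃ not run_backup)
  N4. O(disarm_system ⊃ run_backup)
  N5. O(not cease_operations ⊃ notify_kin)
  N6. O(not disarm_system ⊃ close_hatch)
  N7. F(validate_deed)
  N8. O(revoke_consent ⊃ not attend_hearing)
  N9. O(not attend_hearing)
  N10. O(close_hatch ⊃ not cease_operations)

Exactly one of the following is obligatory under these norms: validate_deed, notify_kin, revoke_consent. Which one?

Premises 3 and 2 are O(not flag_ballot ⊃ not run_backup) and O(flag_ballot ⊃ not run_backup); every ideal world satisfies not flag_ballot or flag_ballot, so in either case not run_backup holds — hence O(not run_backup).
The contrapositive of premise 4 (O(disarm_system ⊃ run_backup)) is O(not run_backup ⊃ not disarm_system), and O(not run_backup) is already established, so O(not disarm_system).
From O(not disarm_system) and premise 6, O(not disarm_system ⊃ close_hatch), we obtain O(close_hatch).
Applying K to premise 10 (O(close_hatch ⊃ not cease_operations)) and O(close_hatch) yields O(not cease_operations).
Applying K to premise 5 (O(not cease_operations ⊃ notify_kin)) and O(not cease_operations) yields O(notify_kin).
So O(notify_kin) holds — notify_kin is obligatory. None of the other listed options is made obligatory by any chain of premises.

notify_kin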